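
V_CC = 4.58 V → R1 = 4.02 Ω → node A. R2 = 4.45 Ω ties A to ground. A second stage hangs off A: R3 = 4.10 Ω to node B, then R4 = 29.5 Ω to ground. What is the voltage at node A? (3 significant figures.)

V_A ≈ 2.26 V

Looking into the second stage from A: R3 + R4 = 33.60 Ω appears in parallel with R2.
Effective lower resistance at A: R2 ‖ 33.60 = 3.930 Ω.
So V_A = 4.58 × 0.4943 = 2.264 V.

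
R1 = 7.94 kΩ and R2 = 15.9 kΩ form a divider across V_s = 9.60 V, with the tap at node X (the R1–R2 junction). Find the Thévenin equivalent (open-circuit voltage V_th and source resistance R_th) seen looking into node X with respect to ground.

V_th is the unloaded tap voltage: V_s · R2/(R1+R2) = 9.60 × 0.6669 = 6.403 V.
Looking into X with the source shorted: R_th = R1·R2/(R1+R2) = 7.940 × 15.9/23.84 = 5.296 kΩ.

V_th ≈ 6.40 V, R_th ≈ 5.30 kΩ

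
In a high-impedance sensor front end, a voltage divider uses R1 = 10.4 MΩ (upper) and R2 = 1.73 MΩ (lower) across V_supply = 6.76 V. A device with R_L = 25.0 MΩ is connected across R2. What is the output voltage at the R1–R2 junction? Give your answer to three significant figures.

V_out ≈ 0.910 V

First combine the lower leg with the load: R2 ‖ R_L = 1.618 MΩ.
Now apply the divider: V_out = 6.76 × 0.1346 = 0.9101 V.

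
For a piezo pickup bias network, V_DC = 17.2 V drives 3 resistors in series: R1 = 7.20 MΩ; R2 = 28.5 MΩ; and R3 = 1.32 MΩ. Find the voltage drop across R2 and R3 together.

Series total: ΣR = 7.20 + 28.5 + 1.32 = 37.02 MΩ.
R_{R2..R3} = 28.5 + 1.32 = 29.82 MΩ.
Voltage divider: V = V_DC · (29.82 / 37.02) = 17.2 × 0.8055 = 13.85 V.

V ≈ 13.9 V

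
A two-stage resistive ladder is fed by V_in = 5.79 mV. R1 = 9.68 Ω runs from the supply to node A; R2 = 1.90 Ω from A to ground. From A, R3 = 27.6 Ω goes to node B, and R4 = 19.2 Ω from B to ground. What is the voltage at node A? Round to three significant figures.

V_A ≈ 0.919 mV

Looking into the second stage from A: R3 + R4 = 46.80 Ω appears in parallel with R2.
R2 ‖ (R3+R4) = 1.826 Ω.
So V_A = 5.79 × 0.1587 = 0.9188 mV.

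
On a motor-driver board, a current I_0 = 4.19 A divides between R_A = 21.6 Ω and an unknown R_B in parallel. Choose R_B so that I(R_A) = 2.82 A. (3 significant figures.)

R_B ≈ 44.5 Ω

Two-branch current divider: I_A = I_0 · R_B/(R_A + R_B).
2.82/4.19 = R_B/(R_A + R_B) → R_B = R_A · (0.6730)/(1 − 0.6730) = 21.6 × 2.058 = 44.46 Ω.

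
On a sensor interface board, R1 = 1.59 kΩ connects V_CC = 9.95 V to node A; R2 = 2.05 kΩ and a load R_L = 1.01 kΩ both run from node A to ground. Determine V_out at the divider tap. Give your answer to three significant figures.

V_out ≈ 2.97 V

The load sits in parallel with R2, giving an effective lower resistance R2' = R2·R_L/(R2+R_L) = 0.6766 kΩ.
Voltage divider with the loaded lower leg: V_out = 9.95 × 0.6766/(1.59 + 0.6766) = 9.95 × 0.2985 = 2.970 V.
(Unloaded it would be 5.60 V; the load pulls it down.)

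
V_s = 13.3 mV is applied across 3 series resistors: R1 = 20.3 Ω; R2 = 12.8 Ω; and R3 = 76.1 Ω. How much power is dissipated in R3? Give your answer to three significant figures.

P ≈ 1.13 µW

The common current is I = 13.3/109.2 = 0.1218 mA.
P(R3) = I²·R3 = (0.1218)² × 76.1 = 1.129 µW.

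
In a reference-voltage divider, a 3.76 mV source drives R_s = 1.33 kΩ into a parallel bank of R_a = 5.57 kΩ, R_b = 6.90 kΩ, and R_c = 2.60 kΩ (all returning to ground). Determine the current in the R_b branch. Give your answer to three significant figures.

Parallel bank: R_p = 1/(1/5.57 + 1/6.90 + 1/2.60) = 1.410 kΩ.
V_A by voltage divider: V_A = 3.76 × 1.410/(1.33 + 1.410) = 1.935 mV.
Branch current I = V_A/R_b = 1.935/6.90 = 0.2804 µA.
(Equivalently: I_total = 1.372 µA, then current-divider fraction G_k/ΣG = 0.2044.)

I ≈ 0.280 µA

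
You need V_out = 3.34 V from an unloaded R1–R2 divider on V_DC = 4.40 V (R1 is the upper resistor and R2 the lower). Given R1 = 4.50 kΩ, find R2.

R2 ≈ 14.2 kΩ

V_out/V_DC = R2/(R1+R2) = 0.7591.
So R2 = R1 · V_out/(V_DC − V_out) = 4.50 × 3.34/(4.40 − 3.34) = 4.50 × 3.151 = 14.18 kΩ.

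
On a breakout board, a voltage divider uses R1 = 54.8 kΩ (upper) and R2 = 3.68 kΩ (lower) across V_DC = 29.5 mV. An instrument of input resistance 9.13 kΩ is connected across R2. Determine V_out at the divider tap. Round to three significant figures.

V_out ≈ 1.35 mV

First combine the lower leg with the load: R2 ‖ R_L = 2.623 kΩ.
Then V_out = V_DC · R2'/(R1 + R2') = 29.5 × 2.623/57.42 = 1.347 mV.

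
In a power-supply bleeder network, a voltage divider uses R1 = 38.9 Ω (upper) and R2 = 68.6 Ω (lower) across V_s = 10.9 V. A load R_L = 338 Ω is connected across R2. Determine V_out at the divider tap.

V_out ≈ 6.48 V

R2 ‖ R_L = (68.6 × 338)/(68.6 + 338) = 57.03 Ω.
Voltage divider with the loaded lower leg: V_out = 10.9 × 57.03/(38.9 + 57.03) = 10.9 × 0.5945 = 6.480 V.
(Unloaded it would be 6.96 V; the load pulls it down.)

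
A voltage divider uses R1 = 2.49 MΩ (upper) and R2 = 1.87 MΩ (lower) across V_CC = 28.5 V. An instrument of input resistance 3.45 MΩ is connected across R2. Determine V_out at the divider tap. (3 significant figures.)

The load sits in parallel with R2, giving an effective lower resistance R2' = R2·R_L/(R2+R_L) = 1.213 MΩ.
Voltage divider with the loaded lower leg: V_out = 28.5 × 1.213/(2.49 + 1.213) = 28.5 × 0.3275 = 9.334 V.
(Unloaded it would be 12.2 V; the load pulls it down.)

V_out ≈ 9.33 V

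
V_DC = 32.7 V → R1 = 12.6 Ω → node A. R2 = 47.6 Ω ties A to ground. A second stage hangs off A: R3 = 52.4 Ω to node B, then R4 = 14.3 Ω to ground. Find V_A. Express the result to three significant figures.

Node A sees R2 in parallel with the series input of stage 2, R3 + R4 = 66.70 Ω.
Effective lower resistance at A: R2 ‖ 66.70 = 27.78 Ω.
First divider: V_A = V_DC · 27.78/(12.6 + 27.78) = 22.50 V.

V_A ≈ 22.5 V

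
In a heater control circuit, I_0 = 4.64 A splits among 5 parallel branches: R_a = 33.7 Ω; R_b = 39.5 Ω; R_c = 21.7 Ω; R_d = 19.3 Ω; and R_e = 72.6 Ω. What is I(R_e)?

ΣG = 1/33.7 + 1/39.5 + 1/21.7 + 1/19.3 + 1/72.6 = 0.1667.
R_e takes the fraction G_k/ΣG = 0.01377/0.1667 = 0.08265, so I = 4.64 × 0.08265 = 0.3835 A.

I ≈ 0.383 A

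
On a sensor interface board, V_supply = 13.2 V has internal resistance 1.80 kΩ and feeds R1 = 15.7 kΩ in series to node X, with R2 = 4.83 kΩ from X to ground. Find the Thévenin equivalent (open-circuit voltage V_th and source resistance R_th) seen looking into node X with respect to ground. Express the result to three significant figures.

R1' = 1.80 + 15.7 = 17.50 kΩ (source resistance + R1).
Open-circuit (no load on X): V_th = V_supply · R2/(R1' + R2) = 13.2 × 4.83/(17.50 + 4.83) = 2.855 V.
Looking into X with the source shorted: R_th = R1'·R2/(R1'+R2) = 17.50 × 4.83/22.33 = 3.785 kΩ.

V_th ≈ 2.86 V, R_th ≈ 3.79 kΩ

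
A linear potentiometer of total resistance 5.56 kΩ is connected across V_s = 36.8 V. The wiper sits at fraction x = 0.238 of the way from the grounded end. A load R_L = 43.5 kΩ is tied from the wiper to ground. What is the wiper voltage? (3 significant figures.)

Split the track: R_lower = x·R_p = 1.323 kΩ, R_upper = (1−x)·R_p = 4.237 kΩ.
(x·R_p) ‖ R_L = 1.284 kΩ.
V_out = 36.8 × 1.284/(4.237 + 1.284) = 8.560 V.
(Unloaded: V_out = x·V_s = 8.76 V.)

V_out ≈ 8.56 V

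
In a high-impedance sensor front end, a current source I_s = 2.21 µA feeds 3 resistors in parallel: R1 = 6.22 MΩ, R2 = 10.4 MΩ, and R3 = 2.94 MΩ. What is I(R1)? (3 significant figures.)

I ≈ 0.595 µA

Total conductance ΣG = 1/6.22 + 1/10.4 + 1/2.94 = 0.5971 (units of 1/MΩ).
R1 takes the fraction G_k/ΣG = 0.1608/0.5971 = 0.2693, so I = 2.21 × 0.2693 = 0.5951 µA.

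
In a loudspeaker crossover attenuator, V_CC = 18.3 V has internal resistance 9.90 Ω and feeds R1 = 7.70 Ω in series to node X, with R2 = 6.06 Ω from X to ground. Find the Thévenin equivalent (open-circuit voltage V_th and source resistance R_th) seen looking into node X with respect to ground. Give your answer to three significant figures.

V_th ≈ 4.69 V, R_th ≈ 4.51 Ω

R1' = 9.90 + 7.70 = 17.60 Ω (source resistance + R1).
Open-circuit (no load on X): V_th = V_CC · R2/(R1' + R2) = 18.3 × 6.06/(17.60 + 6.06) = 4.687 V.
Looking into X with the source shorted: R_th = R1'·R2/(R1'+R2) = 17.60 × 6.06/23.66 = 4.508 Ω.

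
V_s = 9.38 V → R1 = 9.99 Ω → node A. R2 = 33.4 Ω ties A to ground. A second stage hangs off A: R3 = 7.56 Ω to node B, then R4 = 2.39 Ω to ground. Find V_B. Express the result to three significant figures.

Node A sees R2 in parallel with the series input of stage 2, R3 + R4 = 9.950 Ω.
Effective lower resistance at A: R2 ‖ 9.950 = 7.666 Ω.
First divider: V_A = V_s · 7.666/(9.99 + 7.666) = 4.073 V.
Then the unloaded second divider: V_B = V_A × R4/(R3+R4) = 4.073 × 0.2402 = 0.9783 V.

V_B ≈ 0.978 V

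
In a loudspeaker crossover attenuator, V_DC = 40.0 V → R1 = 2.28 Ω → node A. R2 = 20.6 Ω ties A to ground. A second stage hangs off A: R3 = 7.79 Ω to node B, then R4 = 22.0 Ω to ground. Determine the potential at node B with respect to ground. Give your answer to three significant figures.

V_B ≈ 24.9 V

Looking into the second stage from A: R3 + R4 = 29.79 Ω appears in parallel with R2.
R2 ‖ (R3+R4) = 12.18 Ω.
First divider: V_A = V_DC · 12.18/(2.28 + 12.18) = 33.69 V.
V_B = V_A × 0.7385 = 24.88 V.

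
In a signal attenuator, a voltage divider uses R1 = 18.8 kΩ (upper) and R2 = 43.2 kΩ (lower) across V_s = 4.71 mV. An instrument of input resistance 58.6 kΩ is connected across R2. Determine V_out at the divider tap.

R2 ‖ R_L = (43.2 × 58.6)/(43.2 + 58.6) = 24.87 kΩ.
Then V_out = V_s · R2'/(R1 + R2') = 4.71 × 24.87/43.67 = 2.682 mV.

V_out ≈ 2.68 mV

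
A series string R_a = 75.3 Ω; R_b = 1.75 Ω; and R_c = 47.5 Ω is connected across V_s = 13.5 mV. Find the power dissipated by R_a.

P ≈ 0.885 µW

ΣR = 124.5 Ω → I = 13.5/124.5 = 0.1084 mA.
P = I²R = 0.01175 × 75.3 = 0.8847 µW.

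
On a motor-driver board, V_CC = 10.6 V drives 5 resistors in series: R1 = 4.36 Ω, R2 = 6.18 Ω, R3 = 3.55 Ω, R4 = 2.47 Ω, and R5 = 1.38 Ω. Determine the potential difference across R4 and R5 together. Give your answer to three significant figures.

V ≈ 2.27 V

Series total: ΣR = 4.36 + 6.18 + 3.55 + 2.47 + 1.38 = 17.94 Ω.
R_{R4..R5} = 2.47 + 1.38 = 3.850 Ω.
V = V_CC · R/ΣR = 10.6 × 0.2146 = 2.275 V.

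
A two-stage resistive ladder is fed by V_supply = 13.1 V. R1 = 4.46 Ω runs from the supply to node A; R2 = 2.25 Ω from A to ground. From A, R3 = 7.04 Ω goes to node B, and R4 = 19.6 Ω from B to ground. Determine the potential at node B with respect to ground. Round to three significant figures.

V_B ≈ 3.06 V

Node A sees R2 in parallel with the series input of stage 2, R3 + R4 = 26.64 Ω.
R2 ‖ (R3+R4) = 2.075 Ω.
So V_A = 13.1 × 0.3175 = 4.159 V.
V_B = V_A × 0.7357 = 3.060 V.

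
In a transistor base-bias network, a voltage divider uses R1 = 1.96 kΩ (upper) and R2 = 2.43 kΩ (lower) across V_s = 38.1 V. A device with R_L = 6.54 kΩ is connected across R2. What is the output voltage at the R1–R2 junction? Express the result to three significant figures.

First combine the lower leg with the load: R2 ‖ R_L = 1.772 kΩ.
Voltage divider with the loaded lower leg: V_out = 38.1 × 1.772/(1.96 + 1.772) = 38.1 × 0.4748 = 18.09 V.

V_out ≈ 18.1 V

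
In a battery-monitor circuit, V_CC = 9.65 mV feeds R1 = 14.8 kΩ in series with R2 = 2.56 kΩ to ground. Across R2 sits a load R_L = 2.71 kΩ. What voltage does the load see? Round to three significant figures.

The load sits in parallel with R2, giving an effective lower resistance R2' = R2·R_L/(R2+R_L) = 1.316 kΩ.
Now apply the divider: V_out = 9.65 × 0.08168 = 0.7882 mV.

V_out ≈ 0.788 mV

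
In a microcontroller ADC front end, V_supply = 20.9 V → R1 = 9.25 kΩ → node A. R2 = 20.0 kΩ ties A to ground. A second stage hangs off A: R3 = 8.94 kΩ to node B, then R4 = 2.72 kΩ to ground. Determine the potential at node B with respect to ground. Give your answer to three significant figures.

V_B ≈ 2.16 V

The second stage (R3 + R4 = 11.66 kΩ) loads node A in parallel with R2.
R2 ‖ (R3+R4) = 7.366 kΩ.
V_A = 20.9 × 7.366/(9.25 + 7.366) = 9.265 V.
V_B = V_A × 0.2333 = 2.161 V.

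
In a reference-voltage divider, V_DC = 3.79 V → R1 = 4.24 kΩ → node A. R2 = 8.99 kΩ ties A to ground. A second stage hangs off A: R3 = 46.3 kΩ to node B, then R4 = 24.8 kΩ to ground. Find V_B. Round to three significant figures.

V_B ≈ 0.863 V

Node A sees R2 in parallel with the series input of stage 2, R3 + R4 = 71.10 kΩ.
Effective lower resistance at A: R2 ‖ 71.10 = 7.981 kΩ.
V_A = 3.79 × 7.981/(4.24 + 7.981) = 2.475 V.
Stage 2 is unloaded, so V_B = V_A · R4/(R3+R4) = 2.475 × 24.8/71.10 = 0.8633 V.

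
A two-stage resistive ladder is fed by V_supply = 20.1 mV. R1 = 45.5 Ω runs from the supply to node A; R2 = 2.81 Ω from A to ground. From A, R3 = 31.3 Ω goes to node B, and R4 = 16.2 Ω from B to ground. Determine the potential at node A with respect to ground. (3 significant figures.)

V_A ≈ 1.11 mV

The second stage (R3 + R4 = 47.50 Ω) loads node A in parallel with R2.
Effective lower resistance at A: R2 ‖ 47.50 = 2.653 Ω.
First divider: V_A = V_supply · 2.653/(45.5 + 2.653) = 1.107 mV.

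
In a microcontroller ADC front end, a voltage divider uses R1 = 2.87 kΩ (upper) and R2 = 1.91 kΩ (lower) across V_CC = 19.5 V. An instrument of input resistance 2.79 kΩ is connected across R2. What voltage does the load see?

First combine the lower leg with the load: R2 ‖ R_L = 1.134 kΩ.
Then V_out = V_CC · R2'/(R1 + R2') = 19.5 × 1.134/4.004 = 5.522 V.

V_out ≈ 5.52 V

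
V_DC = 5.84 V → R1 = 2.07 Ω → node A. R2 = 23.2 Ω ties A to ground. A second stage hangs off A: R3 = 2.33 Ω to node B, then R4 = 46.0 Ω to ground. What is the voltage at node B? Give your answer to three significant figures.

V_B ≈ 4.91 V

The second stage (R3 + R4 = 48.33 Ω) loads node A in parallel with R2.
R2 ‖ (R3+R4) = 15.68 Ω.
So V_A = 5.84 × 0.8833 = 5.159 V.
V_B = V_A × 0.9518 = 4.910 V.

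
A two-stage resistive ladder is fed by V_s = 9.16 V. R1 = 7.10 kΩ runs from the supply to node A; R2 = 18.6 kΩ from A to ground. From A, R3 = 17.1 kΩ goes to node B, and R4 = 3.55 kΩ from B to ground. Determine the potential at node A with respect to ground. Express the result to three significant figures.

V_A ≈ 5.31 V

The second stage (R3 + R4 = 20.65 kΩ) loads node A in parallel with R2.
R2 ‖ (R3+R4) = 9.786 kΩ.
First divider: V_A = V_s · 9.786/(7.10 + 9.786) = 5.308 V.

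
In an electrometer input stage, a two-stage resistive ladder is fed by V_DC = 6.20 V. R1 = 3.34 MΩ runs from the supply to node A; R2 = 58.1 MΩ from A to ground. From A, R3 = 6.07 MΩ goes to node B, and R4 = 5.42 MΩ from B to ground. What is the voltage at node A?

V_A ≈ 4.60 V

Node A sees R2 in parallel with the series input of stage 2, R3 + R4 = 11.49 MΩ.
Effective lower resistance at A: R2 ‖ 11.49 = 9.593 MΩ.
First divider: V_A = V_DC · 9.593/(3.34 + 9.593) = 4.599 V.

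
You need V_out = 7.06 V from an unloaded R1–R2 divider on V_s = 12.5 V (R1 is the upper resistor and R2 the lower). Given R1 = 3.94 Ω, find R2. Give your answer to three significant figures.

V_out/V_s = R2/(R1+R2) = 0.5648.
R2 = R1 · 0.5648/(1 − 0.5648) = 5.113 Ω.

R2 ≈ 5.11 Ω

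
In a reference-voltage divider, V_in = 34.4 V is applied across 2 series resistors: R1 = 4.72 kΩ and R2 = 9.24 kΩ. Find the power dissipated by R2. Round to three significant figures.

P ≈ 56.1 mW

ΣR = 13.96 kΩ → I = 34.4/13.96 = 2.464 mA.
V(R2) = I·R = 22.77 V; P = V·I = 22.77 × 2.464 = 56.11 mW.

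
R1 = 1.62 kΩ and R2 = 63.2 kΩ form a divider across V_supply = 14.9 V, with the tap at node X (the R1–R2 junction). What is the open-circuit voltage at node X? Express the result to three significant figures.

V_th ≈ 14.5 V

With X open, the divider is unloaded: V_th = 14.9 × 63.2/64.82 = 14.53 V.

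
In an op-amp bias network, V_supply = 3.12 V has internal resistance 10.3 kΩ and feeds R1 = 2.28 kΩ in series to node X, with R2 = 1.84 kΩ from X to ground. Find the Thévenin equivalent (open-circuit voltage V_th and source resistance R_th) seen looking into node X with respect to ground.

V_th ≈ 0.398 V, R_th ≈ 1.61 kΩ

R1' = 10.3 + 2.28 = 12.58 kΩ (source resistance + R1).
With X open, the divider is unloaded: V_th = 3.12 × 1.84/14.42 = 0.3981 V.
With V_supply suppressed (replaced by a short), R_th = R1' ‖ R2 = (12.58 × 1.84)/(12.58 + 1.84) = 1.605 kΩ.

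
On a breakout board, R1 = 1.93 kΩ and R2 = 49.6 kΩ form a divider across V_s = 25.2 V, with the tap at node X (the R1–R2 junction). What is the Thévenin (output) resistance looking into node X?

Looking into X with the source shorted: R_th = R1·R2/(R1+R2) = 1.930 × 49.6/51.53 = 1.858 kΩ.

R_th ≈ 1.86 kΩ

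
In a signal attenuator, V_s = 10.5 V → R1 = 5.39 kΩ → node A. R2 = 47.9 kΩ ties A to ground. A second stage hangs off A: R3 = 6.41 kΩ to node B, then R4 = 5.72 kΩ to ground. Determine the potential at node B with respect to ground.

Looking into the second stage from A: R3 + R4 = 12.13 kΩ appears in parallel with R2.
R2 ‖ (R3+R4) = 9.679 kΩ.
So V_A = 10.5 × 0.6423 = 6.744 V.
V_B = V_A × 0.4716 = 3.180 V.

V_B ≈ 3.18 V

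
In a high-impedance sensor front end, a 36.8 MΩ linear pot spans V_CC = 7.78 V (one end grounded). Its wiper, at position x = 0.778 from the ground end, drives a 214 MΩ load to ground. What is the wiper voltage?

V_out ≈ 5.88 V

Split the track: R_lower = x·R_p = 28.63 MΩ, R_upper = (1−x)·R_p = 8.170 MΩ.
R_L loads the lower segment: effective lower R = 25.25 MΩ.
Then V_out = V_CC · 25.25/(8.170 + 25.25) = 5.878 V.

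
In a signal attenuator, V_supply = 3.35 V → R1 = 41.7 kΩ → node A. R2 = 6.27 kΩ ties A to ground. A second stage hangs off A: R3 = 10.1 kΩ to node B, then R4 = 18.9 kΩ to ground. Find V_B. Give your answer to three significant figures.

V_B ≈ 0.240 V

The second stage (R3 + R4 = 29.00 kΩ) loads node A in parallel with R2.
R2 ‖ (R3+R4) = 5.155 kΩ.
So V_A = 3.35 × 0.1100 = 0.3686 V.
Then the unloaded second divider: V_B = V_A × R4/(R3+R4) = 0.3686 × 0.6517 = 0.2402 V.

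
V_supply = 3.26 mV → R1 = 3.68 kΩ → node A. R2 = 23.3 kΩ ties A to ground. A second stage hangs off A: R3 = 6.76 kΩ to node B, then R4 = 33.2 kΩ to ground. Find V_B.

Node A sees R2 in parallel with the series input of stage 2, R3 + R4 = 39.96 kΩ.
Effective lower resistance at A: R2 ‖ 39.96 = 14.72 kΩ.
V_A = 3.26 × 14.72/(3.68 + 14.72) = 2.608 mV.
Then the unloaded second divider: V_B = V_A × R4/(R3+R4) = 2.608 × 0.8308 = 2.167 mV.

V_B ≈ 2.17 mV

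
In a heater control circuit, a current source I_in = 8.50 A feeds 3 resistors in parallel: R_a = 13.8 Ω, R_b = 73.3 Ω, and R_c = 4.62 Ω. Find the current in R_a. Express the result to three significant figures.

I ≈ 2.04 A

Conductances: ΣG = 1/13.8 + 1/73.3 + 1/4.62 = 0.3026 (1/Ω).
Current divider: I(R_a) = I_in · G_k/ΣG = 8.50 × (0.07246/0.3026) = 8.50 × 0.2395 = 2.036 A.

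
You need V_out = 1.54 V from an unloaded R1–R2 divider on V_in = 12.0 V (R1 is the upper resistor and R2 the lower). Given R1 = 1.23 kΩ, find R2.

V_out/V_in = R2/(R1+R2) = 0.1283.
R2 = R1 · 0.1283/(1 − 0.1283) = 0.1811 kΩ.

R2 ≈ 0.181 kΩ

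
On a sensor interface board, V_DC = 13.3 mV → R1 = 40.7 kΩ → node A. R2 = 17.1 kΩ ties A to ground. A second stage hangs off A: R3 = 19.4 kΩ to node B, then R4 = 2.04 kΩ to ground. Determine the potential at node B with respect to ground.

The second stage (R3 + R4 = 21.44 kΩ) loads node A in parallel with R2.
Effective lower resistance at A: R2 ‖ 21.44 = 9.513 kΩ.
First divider: V_A = V_DC · 9.513/(40.7 + 9.513) = 2.520 mV.
Then the unloaded second divider: V_B = V_A × R4/(R3+R4) = 2.520 × 0.09515 = 0.2397 mV.

V_B ≈ 0.240 mV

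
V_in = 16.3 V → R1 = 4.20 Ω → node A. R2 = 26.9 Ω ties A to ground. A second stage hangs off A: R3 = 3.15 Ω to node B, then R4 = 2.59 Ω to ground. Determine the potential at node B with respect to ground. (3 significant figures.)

The second stage (R3 + R4 = 5.740 Ω) loads node A in parallel with R2.
Effective lower resistance at A: R2 ‖ 5.740 = 4.731 Ω.
So V_A = 16.3 × 0.5297 = 8.634 V.
Then the unloaded second divider: V_B = V_A × R4/(R3+R4) = 8.634 × 0.4512 = 3.896 V.

V_B ≈ 3.90 V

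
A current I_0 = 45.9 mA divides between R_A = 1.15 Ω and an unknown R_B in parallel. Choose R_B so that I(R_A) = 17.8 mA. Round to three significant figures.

In a two-way split, I_A/I_0 = R_B/(R_A + R_B).
17.8/45.9 = R_B/(R_A + R_B) → R_B = R_A · (0.3878)/(1 − 0.3878) = 1.15 × 0.6335 = 0.7285 Ω.

R_B ≈ 0.728 Ω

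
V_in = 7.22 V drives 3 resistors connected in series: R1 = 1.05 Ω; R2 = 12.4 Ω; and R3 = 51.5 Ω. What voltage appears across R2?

V ≈ 1.38 V

ΣR = 1.05 + 12.4 + 51.5 = 64.95 Ω.
V = V_in · R/ΣR = 7.22 × 0.1909 = 1.378 V.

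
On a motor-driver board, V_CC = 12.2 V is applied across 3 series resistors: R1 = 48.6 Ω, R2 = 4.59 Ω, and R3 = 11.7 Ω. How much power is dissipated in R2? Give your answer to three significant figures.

P ≈ 0.162 W

Series current I = V_CC/ΣR = 12.2/64.89 = 0.1880 A.
P(R2) = I²·R2 = (0.1880)² × 4.59 = 0.1622 W.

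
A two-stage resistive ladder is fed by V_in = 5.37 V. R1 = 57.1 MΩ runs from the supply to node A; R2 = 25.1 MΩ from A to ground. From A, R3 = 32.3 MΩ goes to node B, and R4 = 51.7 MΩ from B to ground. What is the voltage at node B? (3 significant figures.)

Node A sees R2 in parallel with the series input of stage 2, R3 + R4 = 84.00 MΩ.
Effective lower resistance at A: R2 ‖ 84.00 = 19.33 MΩ.
So V_A = 5.37 × 0.2529 = 1.358 V.
Stage 2 is unloaded, so V_B = V_A · R4/(R3+R4) = 1.358 × 51.7/84.00 = 0.8357 V.

V_B ≈ 0.836 V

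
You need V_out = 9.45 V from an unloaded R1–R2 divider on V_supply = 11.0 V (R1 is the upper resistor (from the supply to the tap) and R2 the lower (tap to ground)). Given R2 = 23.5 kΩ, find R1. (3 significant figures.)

R1 ≈ 3.85 kΩ

Required fraction k = V_out/V_supply = 0.8591.
Rearranging, R1 = R2·(1−k)/k = 23.5 × 0.1640 = 3.854 kΩ.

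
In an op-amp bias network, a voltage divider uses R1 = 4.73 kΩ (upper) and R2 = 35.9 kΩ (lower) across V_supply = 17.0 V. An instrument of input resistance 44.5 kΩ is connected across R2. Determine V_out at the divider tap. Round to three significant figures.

V_out ≈ 13.7 V

First combine the lower leg with the load: R2 ‖ R_L = 19.87 kΩ.
Then V_out = V_supply · R2'/(R1 + R2') = 17.0 × 19.87/24.60 = 13.73 V.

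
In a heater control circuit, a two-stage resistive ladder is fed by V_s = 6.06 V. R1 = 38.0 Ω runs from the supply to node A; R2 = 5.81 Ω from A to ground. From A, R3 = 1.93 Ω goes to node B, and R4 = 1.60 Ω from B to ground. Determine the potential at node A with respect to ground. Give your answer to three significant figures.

Node A sees R2 in parallel with the series input of stage 2, R3 + R4 = 3.530 Ω.
Effective lower resistance at A: R2 ‖ 3.530 = 2.196 Ω.
So V_A = 6.06 × 0.05463 = 0.3311 V.

V_A ≈ 0.331 V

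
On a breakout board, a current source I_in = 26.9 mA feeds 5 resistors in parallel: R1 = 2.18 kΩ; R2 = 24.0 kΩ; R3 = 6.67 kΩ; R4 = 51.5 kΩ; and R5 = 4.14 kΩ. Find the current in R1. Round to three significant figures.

I ≈ 13.5 mA

ΣG = 1/2.18 + 1/24.0 + 1/6.67 + 1/51.5 + 1/4.14 = 0.9113.
By the current-divider rule, I = I_in · G_k/ΣG = 26.9 × 0.5034 = 13.54 mA.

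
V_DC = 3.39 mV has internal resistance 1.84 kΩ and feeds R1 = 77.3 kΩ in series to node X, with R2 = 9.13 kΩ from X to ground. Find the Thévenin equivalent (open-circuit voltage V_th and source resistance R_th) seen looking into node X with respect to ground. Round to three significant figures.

V_th ≈ 0.351 mV, R_th ≈ 8.19 kΩ

R1' = 1.84 + 77.3 = 79.14 kΩ (source resistance + R1).
Open-circuit (no load on X): V_th = V_DC · R2/(R1' + R2) = 3.39 × 9.13/(79.14 + 9.13) = 0.3506 mV.
With V_DC suppressed (replaced by a short), R_th = R1' ‖ R2 = (79.14 × 9.13)/(79.14 + 9.13) = 8.186 kΩ.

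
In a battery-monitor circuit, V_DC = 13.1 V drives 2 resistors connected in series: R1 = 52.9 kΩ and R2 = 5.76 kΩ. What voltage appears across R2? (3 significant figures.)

V ≈ 1.29 V

ΣR = 52.9 + 5.76 = 58.66 kΩ.
V = V_DC · R/ΣR = 13.1 × 0.09819 = 1.286 V.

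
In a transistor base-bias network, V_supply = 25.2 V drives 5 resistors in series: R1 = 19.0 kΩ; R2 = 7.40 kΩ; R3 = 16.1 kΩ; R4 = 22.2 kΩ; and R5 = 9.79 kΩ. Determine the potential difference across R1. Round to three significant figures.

V ≈ 6.43 V

Series total: ΣR = 19.0 + 7.40 + 16.1 + 22.2 + 9.79 = 74.49 kΩ.
By the voltage-divider rule, V = 25.2 × 19.00/74.49 = 6.428 V.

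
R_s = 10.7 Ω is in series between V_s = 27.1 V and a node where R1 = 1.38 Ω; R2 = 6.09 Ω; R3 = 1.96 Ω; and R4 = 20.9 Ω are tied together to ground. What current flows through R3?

I ≈ 0.839 A

Parallel bank: R_p = 1/(1/1.38 + 1/6.09 + 1/1.96 + 1/20.9) = 0.6911 Ω.
V_A = 27.1 × 0.6911/11.39 = 1.644 V.
Branch current I = V_A/R3 = 1.644/1.96 = 0.8389 A.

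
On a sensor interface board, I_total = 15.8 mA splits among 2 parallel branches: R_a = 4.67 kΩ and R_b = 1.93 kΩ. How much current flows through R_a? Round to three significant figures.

For two parallel branches, I_k = I_total · (other R)/(sum of R).
So I = 15.8 × 1.93/6.600 = 4.620 mA.

I ≈ 4.62 mA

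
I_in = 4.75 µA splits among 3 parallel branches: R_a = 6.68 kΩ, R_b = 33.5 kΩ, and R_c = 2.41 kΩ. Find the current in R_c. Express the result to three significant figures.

I ≈ 3.32 µA

Total conductance ΣG = 1/6.68 + 1/33.5 + 1/2.41 = 0.5945 (units of 1/kΩ).
R_c takes the fraction G_k/ΣG = 0.4149/0.5945 = 0.6980, so I = 4.75 × 0.6980 = 3.315 µA.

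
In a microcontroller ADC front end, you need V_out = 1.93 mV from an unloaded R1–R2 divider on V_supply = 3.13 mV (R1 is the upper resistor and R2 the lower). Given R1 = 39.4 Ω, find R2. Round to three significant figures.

V_out/V_supply = R2/(R1+R2) = 0.6166.
Rearranging, R2 = R1·k/(1−k) = 39.4 × 1.608 = 63.37 Ω.

R2 ≈ 63.4 Ω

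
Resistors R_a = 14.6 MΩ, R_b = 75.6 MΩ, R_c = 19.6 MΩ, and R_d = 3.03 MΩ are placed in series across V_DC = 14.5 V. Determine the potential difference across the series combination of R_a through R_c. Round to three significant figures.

V ≈ 14.1 V

Series total: ΣR = 14.6 + 75.6 + 19.6 + 3.03 = 112.8 MΩ.
R_{R_a..R_c} = 14.6 + 75.6 + 19.6 = 109.8 MΩ.
Voltage divider: V = V_DC · (109.8 / 112.8) = 14.5 × 0.9731 = 14.11 V.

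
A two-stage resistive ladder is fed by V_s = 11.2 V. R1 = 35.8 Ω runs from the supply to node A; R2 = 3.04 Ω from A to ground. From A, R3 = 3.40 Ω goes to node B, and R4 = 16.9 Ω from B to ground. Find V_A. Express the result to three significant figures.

V_A ≈ 0.770 V

Looking into the second stage from A: R3 + R4 = 20.30 Ω appears in parallel with R2.
Effective lower resistance at A: R2 ‖ 20.30 = 2.644 Ω.
First divider: V_A = V_s · 2.644/(35.8 + 2.644) = 0.7703 V.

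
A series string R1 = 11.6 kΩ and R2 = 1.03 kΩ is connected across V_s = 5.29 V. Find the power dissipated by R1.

P ≈ 2.03 mW

ΣR = 12.63 kΩ → I = 5.29/12.63 = 0.4188 mA.
P(R1) = I²·R1 = (0.4188)² × 11.6 = 2.035 mW.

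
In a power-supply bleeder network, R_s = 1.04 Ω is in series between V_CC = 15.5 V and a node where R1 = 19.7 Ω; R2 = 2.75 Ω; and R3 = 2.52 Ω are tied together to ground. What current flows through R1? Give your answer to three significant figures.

I ≈ 0.427 A

Combine the parallel branches: R_p = (1/19.7 + 1/2.75 + 1/2.52)⁻¹ = 1.233 Ω.
Node voltage V_A = V_CC · R_p/(R_s + R_p) = 15.5 × 0.5424 = 8.407 V.
Branch current I = V_A/R1 = 8.407/19.7 = 0.4268 A.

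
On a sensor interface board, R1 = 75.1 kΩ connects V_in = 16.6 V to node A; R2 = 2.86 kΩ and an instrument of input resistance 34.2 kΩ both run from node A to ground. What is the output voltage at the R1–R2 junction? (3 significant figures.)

R2 ‖ R_L = (2.86 × 34.2)/(2.86 + 34.2) = 2.639 kΩ.
Now apply the divider: V_out = 16.6 × 0.03395 = 0.5636 V.

V_out ≈ 0.564 V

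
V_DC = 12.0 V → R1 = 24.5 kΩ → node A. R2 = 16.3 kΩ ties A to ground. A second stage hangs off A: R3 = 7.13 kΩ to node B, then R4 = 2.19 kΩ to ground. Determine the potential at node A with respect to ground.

V_A ≈ 2.34 V

Looking into the second stage from A: R3 + R4 = 9.320 kΩ appears in parallel with R2.
Effective lower resistance at A: R2 ‖ 9.320 = 5.930 kΩ.
So V_A = 12.0 × 0.1949 = 2.338 V.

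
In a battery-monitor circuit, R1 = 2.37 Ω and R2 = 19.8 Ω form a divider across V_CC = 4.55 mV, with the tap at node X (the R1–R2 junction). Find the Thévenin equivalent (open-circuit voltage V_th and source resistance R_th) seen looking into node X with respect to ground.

V_th ≈ 4.06 mV, R_th ≈ 2.12 Ω

V_th is the unloaded tap voltage: V_CC · R2/(R1+R2) = 4.55 × 0.8931 = 4.064 mV.
With V_CC suppressed (replaced by a short), R_th = R1 ‖ R2 = (2.370 × 19.8)/(2.370 + 19.8) = 2.117 Ω.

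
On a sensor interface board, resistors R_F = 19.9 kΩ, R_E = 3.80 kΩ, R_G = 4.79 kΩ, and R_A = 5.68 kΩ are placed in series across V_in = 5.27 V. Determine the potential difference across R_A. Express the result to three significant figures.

V ≈ 0.876 V

ΣR = 19.9 + 3.80 + 4.79 + 5.68 = 34.17 kΩ.
Voltage divider: V = V_in · (5.680 / 34.17) = 5.27 × 0.1662 = 0.8760 V.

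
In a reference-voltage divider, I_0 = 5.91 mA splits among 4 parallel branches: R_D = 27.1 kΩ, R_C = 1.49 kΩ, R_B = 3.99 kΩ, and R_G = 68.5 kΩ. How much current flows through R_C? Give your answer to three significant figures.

I ≈ 4.08 mA

Conductances: ΣG = 1/27.1 + 1/1.49 + 1/3.99 + 1/68.5 = 0.9733 (1/kΩ).
Current divider: I(R_C) = I_0 · G_k/ΣG = 5.91 × (0.6711/0.9733) = 5.91 × 0.6896 = 4.075 mA.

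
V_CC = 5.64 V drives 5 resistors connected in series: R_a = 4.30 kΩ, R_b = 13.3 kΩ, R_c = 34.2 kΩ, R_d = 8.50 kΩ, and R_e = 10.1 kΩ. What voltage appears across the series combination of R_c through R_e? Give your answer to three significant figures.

ΣR = 4.30 + 13.3 + 34.2 + 8.50 + 10.1 = 70.40 kΩ.
R_{R_c..R_e} = 34.2 + 8.50 + 10.1 = 52.80 kΩ.
V = V_CC · R/ΣR = 5.64 × 0.7500 = 4.230 V.

V ≈ 4.23 V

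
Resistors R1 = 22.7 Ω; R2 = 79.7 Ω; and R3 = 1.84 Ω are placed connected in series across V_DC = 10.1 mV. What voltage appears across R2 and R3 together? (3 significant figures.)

V ≈ 7.90 mV

ΣR = 22.7 + 79.7 + 1.84 = 104.2 Ω.
R_{R2..R3} = 79.7 + 1.84 = 81.54 Ω.
Voltage divider: V = V_DC · (81.54 / 104.2) = 10.1 × 0.7822 = 7.901 mV.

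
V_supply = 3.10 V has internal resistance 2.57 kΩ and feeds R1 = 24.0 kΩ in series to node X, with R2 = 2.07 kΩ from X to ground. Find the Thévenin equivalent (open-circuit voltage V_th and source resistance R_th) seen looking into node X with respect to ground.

R1' = 2.57 + 24.0 = 26.57 kΩ (source resistance + R1).
With X open, the divider is unloaded: V_th = 3.10 × 2.07/28.64 = 0.2241 V.
With V_supply suppressed (replaced by a short), R_th = R1' ‖ R2 = (26.57 × 2.07)/(26.57 + 2.07) = 1.920 kΩ.

V_th ≈ 0.224 V, R_th ≈ 1.92 kΩ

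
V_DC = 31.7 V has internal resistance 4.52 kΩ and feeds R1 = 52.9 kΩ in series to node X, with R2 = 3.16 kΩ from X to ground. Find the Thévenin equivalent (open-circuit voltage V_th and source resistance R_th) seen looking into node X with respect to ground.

V_th ≈ 1.65 V, R_th ≈ 3.00 kΩ

R1' = 4.52 + 52.9 = 57.42 kΩ (source resistance + R1).
V_th is the unloaded tap voltage: V_DC · R2/(R1'+R2) = 31.7 × 0.05216 = 1.654 V.
Zeroing V_DC shorts the top of R1' to ground, so R_th = R1' ‖ R2 = 2.995 kΩ.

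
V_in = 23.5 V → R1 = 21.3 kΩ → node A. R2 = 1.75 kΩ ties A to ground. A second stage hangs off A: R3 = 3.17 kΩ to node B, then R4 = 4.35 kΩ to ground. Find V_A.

V_A ≈ 1.47 V

Node A sees R2 in parallel with the series input of stage 2, R3 + R4 = 7.520 kΩ.
R2 ‖ (R3+R4) = 1.420 kΩ.
So V_A = 23.5 × 0.06248 = 1.468 V.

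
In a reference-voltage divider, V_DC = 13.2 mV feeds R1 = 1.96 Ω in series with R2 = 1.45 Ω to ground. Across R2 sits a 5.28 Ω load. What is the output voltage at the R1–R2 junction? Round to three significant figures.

The load sits in parallel with R2, giving an effective lower resistance R2' = R2·R_L/(R2+R_L) = 1.138 Ω.
Now apply the divider: V_out = 13.2 × 0.3673 = 4.848 mV.
(Unloaded it would be 5.61 mV; the load pulls it down.)

V_out ≈ 4.85 mV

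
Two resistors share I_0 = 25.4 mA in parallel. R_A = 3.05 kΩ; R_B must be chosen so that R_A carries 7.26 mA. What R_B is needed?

R_B ≈ 1.22 kΩ

In a two-way split, I_A/I_0 = R_B/(R_A + R_B).
With f = 0.2858, R_B = R_A · f/(1−f) = 3.05 × 0.4002 = 1.221 kΩ.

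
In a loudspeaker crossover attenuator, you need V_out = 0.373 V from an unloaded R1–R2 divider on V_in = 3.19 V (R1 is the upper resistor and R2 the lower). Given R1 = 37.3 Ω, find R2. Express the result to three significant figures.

The divider ratio is R2/(R1+R2) = 0.373/3.19 = 0.1169.
Rearranging, R2 = R1·k/(1−k) = 37.3 × 0.1324 = 4.939 Ω.

R2 ≈ 4.94 Ω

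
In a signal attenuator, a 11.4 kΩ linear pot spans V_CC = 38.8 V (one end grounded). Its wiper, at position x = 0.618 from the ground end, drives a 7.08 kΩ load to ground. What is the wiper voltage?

V_out ≈ 17.4 V

Lower segment x·R_p = 7.045 kΩ; upper segment (1−x)·R_p = 4.355 kΩ.
(x·R_p) ‖ R_L = 3.531 kΩ.
Then V_out = V_CC · 3.531/(4.355 + 3.531) = 17.37 V.
(Unloaded: V_out = x·V_CC = 24.0 V.)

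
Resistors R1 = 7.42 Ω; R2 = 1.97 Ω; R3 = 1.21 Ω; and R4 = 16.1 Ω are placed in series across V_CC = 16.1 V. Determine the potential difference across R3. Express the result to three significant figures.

V ≈ 0.730 V

Series total: ΣR = 7.42 + 1.97 + 1.21 + 16.1 = 26.70 Ω.
By the voltage-divider rule, V = 16.1 × 1.210/26.70 = 0.7296 V.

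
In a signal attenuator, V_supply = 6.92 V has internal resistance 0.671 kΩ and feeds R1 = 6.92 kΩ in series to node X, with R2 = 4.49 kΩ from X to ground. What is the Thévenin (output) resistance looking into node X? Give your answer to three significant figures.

R_th ≈ 2.82 kΩ

R1' = 0.671 + 6.92 = 7.591 kΩ (source resistance + R1).
Looking into X with the source shorted: R_th = R1'·R2/(R1'+R2) = 7.591 × 4.49/12.08 = 2.821 kΩ.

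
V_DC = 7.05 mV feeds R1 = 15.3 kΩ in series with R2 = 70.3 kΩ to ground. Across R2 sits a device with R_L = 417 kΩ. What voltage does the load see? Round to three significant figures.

V_out ≈ 5.62 mV

R2 ‖ R_L = (70.3 × 417)/(70.3 + 417) = 60.16 kΩ.
Now apply the divider: V_out = 7.05 × 0.7972 = 5.621 mV.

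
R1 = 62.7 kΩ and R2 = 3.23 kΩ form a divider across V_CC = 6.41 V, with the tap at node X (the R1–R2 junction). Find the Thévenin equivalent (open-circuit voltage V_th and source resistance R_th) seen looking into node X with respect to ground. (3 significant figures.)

V_th is the unloaded tap voltage: V_CC · R2/(R1+R2) = 6.41 × 0.04899 = 0.3140 V.
Zeroing V_CC shorts the top of R1 to ground, so R_th = R1 ‖ R2 = 3.072 kΩ.

V_th ≈ 0.314 V, R_th ≈ 3.07 kΩ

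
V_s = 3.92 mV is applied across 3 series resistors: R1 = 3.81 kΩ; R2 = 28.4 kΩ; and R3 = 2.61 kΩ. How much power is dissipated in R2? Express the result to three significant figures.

The common current is I = 3.92/34.82 = 0.1126 µA.
P = I²R = 0.01267 × 28.4 = 0.3599 nW.

P ≈ 0.360 nW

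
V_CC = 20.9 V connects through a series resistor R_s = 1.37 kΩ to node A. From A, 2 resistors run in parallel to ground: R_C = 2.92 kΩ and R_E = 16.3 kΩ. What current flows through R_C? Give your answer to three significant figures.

I ≈ 4.61 mA

Parallel bank: R_p = 1/(1/2.92 + 1/16.3) = 2.476 kΩ.
V_A by voltage divider: V_A = 20.9 × 2.476/(1.37 + 2.476) = 13.46 V.
I(R_C) = V_A / R_C = 13.46/2.92 = 4.608 mA.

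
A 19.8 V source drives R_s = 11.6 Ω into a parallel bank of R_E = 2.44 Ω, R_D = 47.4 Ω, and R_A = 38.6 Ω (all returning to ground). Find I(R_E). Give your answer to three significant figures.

I ≈ 1.29 A

Parallel bank: R_p = 1/(1/2.44 + 1/47.4 + 1/38.6) = 2.189 Ω.
V_A = 19.8 × 2.189/13.79 = 3.143 V.
Branch current I = V_A/R_E = 3.143/2.44 = 1.288 A.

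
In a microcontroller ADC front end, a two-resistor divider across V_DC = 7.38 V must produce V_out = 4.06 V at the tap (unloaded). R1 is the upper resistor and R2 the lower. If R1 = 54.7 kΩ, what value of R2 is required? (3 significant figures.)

R2 ≈ 66.9 kΩ

The divider ratio is R2/(R1+R2) = 4.06/7.38 = 0.5501.
R2 = R1 · 0.5501/(1 − 0.5501) = 66.89 kΩ.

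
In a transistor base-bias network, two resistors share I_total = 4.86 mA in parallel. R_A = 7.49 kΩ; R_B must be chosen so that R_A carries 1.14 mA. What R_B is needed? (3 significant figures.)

Two-branch current divider: I_A = I_total · R_B/(R_A + R_B).
1.14/4.86 = R_B/(R_A + R_B) → R_B = R_A · (0.2346)/(1 − 0.2346) = 7.49 × 0.3065 = 2.295 kΩ.

R_B ≈ 2.30 kΩ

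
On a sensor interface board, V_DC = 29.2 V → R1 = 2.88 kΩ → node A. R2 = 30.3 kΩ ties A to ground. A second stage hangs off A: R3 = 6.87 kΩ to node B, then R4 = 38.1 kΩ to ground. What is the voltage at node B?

The second stage (R3 + R4 = 44.97 kΩ) loads node A in parallel with R2.
R2 ‖ (R3+R4) = 18.10 kΩ.
So V_A = 29.2 × 0.8627 = 25.19 V.
Then the unloaded second divider: V_B = V_A × R4/(R3+R4) = 25.19 × 0.8472 = 21.34 V.

V_B ≈ 21.3 V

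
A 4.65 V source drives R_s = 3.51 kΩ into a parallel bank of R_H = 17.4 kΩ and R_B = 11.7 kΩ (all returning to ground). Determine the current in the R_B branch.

Combine the parallel branches: R_p = (1/17.4 + 1/11.7)⁻¹ = 6.996 kΩ.
V_A = 4.65 × 6.996/10.51 = 3.096 V.
I(R_B) = V_A / R_B = 3.096/11.7 = 0.2647 mA.

I ≈ 0.265 mA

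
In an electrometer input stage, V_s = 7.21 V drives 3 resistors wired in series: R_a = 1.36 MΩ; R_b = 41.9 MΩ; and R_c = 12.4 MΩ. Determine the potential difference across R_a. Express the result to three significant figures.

V ≈ 0.176 V

Series total: ΣR = 1.36 + 41.9 + 12.4 = 55.66 MΩ.
Voltage divider: V = V_s · (1.360 / 55.66) = 7.21 × 0.02443 = 0.1762 V.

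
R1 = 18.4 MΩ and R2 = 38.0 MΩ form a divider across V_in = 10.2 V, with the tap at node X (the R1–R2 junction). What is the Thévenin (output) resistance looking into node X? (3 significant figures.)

R_th ≈ 12.4 MΩ

Looking into X with the source shorted: R_th = R1·R2/(R1+R2) = 18.40 × 38.0/56.40 = 12.40 MΩ.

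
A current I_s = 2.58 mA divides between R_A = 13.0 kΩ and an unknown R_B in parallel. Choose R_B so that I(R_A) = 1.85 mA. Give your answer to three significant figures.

In a two-way split, I_A/I_s = R_B/(R_A + R_B).
With f = 0.7171, R_B = R_A · f/(1−f) = 13.0 × 2.534 = 32.95 kΩ.

R_B ≈ 32.9 kΩ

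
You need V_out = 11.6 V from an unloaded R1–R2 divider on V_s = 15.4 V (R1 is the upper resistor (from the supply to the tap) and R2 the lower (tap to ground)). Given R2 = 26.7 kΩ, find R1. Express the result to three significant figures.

The divider ratio is R2/(R1+R2) = 11.6/15.4 = 0.7532.
R1 = R2·(1/k − 1) = 26.7 × 0.3276 = 8.747 kΩ.

R1 ≈ 8.75 kΩ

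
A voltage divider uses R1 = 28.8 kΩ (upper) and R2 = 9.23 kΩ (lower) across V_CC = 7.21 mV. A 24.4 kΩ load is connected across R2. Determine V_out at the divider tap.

V_out ≈ 1.36 mV

First combine the lower leg with the load: R2 ‖ R_L = 6.697 kΩ.
Voltage divider with the loaded lower leg: V_out = 7.21 × 6.697/(28.8 + 6.697) = 7.21 × 0.1887 = 1.360 mV.
(Unloaded it would be 1.75 mV; the load pulls it down.)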